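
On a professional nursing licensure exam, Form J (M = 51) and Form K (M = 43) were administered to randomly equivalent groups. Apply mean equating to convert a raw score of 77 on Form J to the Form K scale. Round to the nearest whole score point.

69

Mean equating: y = x + (M_Y − M_X) = 77 + (43 − 51) = 69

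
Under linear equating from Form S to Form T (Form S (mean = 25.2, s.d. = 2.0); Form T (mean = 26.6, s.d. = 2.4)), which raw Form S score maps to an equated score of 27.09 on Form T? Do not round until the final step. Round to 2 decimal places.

25.61

Invert y = (SD_Y/SD_X)(x − M_X) + M_Y:
x = (SD_X/SD_Y)(y − M_Y) + M_X = (2.0/2.4)(27.09 − 26.6) + 25.2
x = 0.833333 × 0.490 + 25.2 = 25.61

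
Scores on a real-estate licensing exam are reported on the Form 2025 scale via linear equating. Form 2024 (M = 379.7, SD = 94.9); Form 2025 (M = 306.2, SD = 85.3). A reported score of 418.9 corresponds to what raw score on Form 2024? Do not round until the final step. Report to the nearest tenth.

Invert y = (SD_Y/SD_X)(x − M_X) + M_Y:
x = (SD_X/SD_Y)(y − M_Y) + M_X = (94.9/85.3)(418.9 − 306.2) + 379.7
x = 1.112544 × 112.700 + 379.7 = 505.1

505.1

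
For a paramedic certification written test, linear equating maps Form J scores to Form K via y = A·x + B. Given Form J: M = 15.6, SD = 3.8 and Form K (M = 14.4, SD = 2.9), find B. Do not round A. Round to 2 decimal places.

2.49

A = SD_Y / SD_X = 2.9 / 3.8 = 0.763158
B = M_Y − A·M_X = 14.4 − 0.763158 × 15.6 = 2.49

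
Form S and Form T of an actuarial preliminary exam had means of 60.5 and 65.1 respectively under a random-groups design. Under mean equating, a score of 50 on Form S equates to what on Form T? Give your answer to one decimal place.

54.6

Mean equating: y = x + (M_Y − M_X) = 50 + (65.1 − 60.5) = 54.6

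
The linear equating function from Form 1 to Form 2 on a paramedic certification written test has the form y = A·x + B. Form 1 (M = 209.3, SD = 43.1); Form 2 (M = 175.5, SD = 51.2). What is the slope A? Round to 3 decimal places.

A = SD_Y / SD_X = 51.2 / 43.1 = 1.188

1.188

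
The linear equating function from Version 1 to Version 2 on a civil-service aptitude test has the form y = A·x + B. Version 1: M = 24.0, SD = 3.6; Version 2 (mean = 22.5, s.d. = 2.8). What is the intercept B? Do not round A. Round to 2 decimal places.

A = SD_Y / SD_X = 2.8 / 3.6 = 0.777778
B = M_Y − A·M_X = 22.5 − 0.777778 × 24.0 = 3.83

3.83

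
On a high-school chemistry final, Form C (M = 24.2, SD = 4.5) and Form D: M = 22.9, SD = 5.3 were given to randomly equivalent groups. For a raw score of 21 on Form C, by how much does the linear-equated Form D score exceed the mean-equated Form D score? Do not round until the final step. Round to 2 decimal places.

-0.57

Mean-equated: 21 + (22.9 − 24.2) = 19.70
Linear-equated: (5.3/4.5)(21 − 24.2) + 22.9 = 19.131
Difference = 19.131 − 19.70 = -0.57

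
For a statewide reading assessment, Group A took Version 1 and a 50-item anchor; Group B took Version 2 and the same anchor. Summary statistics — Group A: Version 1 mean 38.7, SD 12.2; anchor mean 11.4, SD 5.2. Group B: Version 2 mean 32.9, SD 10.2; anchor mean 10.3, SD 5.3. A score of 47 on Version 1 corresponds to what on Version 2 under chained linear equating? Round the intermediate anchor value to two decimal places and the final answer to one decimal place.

Version 1 → anchor (Group A): v = (5.2/12.2)(47 − 38.7) + 11.4 = 14.94
anchor → Version 2 (Group B): y = (10.2/5.3)(14.94 − 10.3) + 32.9 = 41.8

41.8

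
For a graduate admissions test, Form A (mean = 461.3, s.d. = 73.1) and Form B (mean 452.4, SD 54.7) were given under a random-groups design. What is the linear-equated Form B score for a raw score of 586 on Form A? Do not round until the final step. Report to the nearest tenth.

545.7

Linear equating: y = (SD_Y/SD_X)(x − M_X) + M_Y
y = (54.7/73.1)(586 − 461.3) + 452.4
y = 0.748290 × 124.7 + 452.4 = 93.3118 + 452.4 = 545.7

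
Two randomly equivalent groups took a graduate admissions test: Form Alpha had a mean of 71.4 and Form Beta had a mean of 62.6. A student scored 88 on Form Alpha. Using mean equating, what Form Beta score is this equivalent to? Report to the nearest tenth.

Mean equating: y = x + (M_Y − M_X) = 88 + (62.6 − 71.4) = 79.2

79.2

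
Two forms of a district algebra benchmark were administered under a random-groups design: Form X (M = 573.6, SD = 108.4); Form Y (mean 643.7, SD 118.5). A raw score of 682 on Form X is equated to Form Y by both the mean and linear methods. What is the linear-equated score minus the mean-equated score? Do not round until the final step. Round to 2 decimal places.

Mean-equated: 682 + (643.7 − 573.6) = 752.10
Linear-equated: (118.5/108.4)(682 − 573.6) + 643.7 = 762.200
Difference = 762.200 − 752.10 = 10.10

10.10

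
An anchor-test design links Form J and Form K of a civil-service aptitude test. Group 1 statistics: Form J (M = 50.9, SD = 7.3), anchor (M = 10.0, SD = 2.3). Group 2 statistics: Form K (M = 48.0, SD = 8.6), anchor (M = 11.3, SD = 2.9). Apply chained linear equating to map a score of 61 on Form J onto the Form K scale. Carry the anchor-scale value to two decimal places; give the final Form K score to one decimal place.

53.6

Form J → anchor (Group 1): v = (2.3/7.3)(61 − 50.9) + 10.0 = 13.18
anchor → Form K (Group 2): y = (8.6/2.9)(13.18 − 11.3) + 48.0 = 53.6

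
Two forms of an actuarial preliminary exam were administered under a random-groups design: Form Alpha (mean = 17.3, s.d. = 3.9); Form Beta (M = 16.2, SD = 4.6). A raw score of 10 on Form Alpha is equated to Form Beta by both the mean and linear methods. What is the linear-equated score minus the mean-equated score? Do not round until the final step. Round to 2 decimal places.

-1.31

Mean-equated: 10 + (16.2 − 17.3) = 8.90
Linear-equated: (4.6/3.9)(10 − 17.3) + 16.2 = 7.590
Difference = 7.590 − 8.90 = -1.31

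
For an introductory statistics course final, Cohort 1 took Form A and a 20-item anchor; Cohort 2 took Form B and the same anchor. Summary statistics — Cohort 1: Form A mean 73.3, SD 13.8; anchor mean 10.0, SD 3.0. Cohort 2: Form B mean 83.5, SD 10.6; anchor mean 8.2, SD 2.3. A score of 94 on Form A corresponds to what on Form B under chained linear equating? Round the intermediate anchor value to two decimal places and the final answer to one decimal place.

112.5

Form A → anchor (Cohort 1): v = (3.0/13.8)(94 − 73.3) + 10.0 = 14.50
anchor → Form B (Cohort 2): y = (10.6/2.3)(14.50 − 8.2) + 83.5 = 112.5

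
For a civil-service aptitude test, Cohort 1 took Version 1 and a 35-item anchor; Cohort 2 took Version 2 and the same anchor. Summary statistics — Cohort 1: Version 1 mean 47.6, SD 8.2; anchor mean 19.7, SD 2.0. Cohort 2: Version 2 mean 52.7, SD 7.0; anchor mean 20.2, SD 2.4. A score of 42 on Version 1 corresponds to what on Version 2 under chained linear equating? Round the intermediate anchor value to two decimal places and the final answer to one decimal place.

Version 1 → anchor (Cohort 1): v = (2.0/8.2)(42 − 47.6) + 19.7 = 18.33
anchor → Version 2 (Cohort 2): y = (7.0/2.4)(18.33 − 20.2) + 52.7 = 47.2

47.2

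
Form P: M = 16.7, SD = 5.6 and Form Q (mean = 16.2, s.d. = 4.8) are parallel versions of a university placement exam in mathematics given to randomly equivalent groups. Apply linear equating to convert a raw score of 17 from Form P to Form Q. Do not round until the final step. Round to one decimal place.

Linear equating: y = (SD_Y/SD_X)(x − M_X) + M_Y
y = (4.8/5.6)(17 − 16.7) + 16.2
y = 0.857143 × 0.3 + 16.2 = 0.2571 + 16.2 = 16.5

16.5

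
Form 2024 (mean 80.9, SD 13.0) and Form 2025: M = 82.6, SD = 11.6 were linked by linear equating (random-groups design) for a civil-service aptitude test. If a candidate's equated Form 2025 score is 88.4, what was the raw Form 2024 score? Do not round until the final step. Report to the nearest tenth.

Invert y = (SD_Y/SD_X)(x − M_X) + M_Y:
x = (SD_X/SD_Y)(y − M_Y) + M_X = (13.0/11.6)(88.4 − 82.6) + 80.9
x = 1.120690 × 5.800 + 80.9 = 87.4

87.4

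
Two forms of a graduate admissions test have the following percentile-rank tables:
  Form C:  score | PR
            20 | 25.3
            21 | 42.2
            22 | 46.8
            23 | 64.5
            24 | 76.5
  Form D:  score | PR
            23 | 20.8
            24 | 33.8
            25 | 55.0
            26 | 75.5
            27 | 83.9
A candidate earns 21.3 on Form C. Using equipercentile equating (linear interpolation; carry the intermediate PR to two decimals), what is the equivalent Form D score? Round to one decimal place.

24.5

PR of 21.3 on Form C: 42.2 + (21.3 − 21)/(22 − 21) × (46.8 − 42.2) = 43.58
On Form D, PR 43.58 falls between score 24 (PR 33.8) and 25 (PR 55.0).
Interpolate: 24 + (43.58 − 33.8)/(55.0 − 33.8) × (25 − 24) = 24.5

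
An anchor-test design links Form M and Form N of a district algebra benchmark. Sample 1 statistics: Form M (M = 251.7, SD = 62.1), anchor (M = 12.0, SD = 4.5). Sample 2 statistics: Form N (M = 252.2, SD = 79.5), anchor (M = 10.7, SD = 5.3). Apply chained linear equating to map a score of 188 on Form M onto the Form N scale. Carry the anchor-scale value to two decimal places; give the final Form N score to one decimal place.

Form M → anchor (Sample 1): v = (4.5/62.1)(188 − 251.7) + 12.0 = 7.38
anchor → Form N (Sample 2): y = (79.5/5.3)(7.38 − 10.7) + 252.2 = 202.4

202.4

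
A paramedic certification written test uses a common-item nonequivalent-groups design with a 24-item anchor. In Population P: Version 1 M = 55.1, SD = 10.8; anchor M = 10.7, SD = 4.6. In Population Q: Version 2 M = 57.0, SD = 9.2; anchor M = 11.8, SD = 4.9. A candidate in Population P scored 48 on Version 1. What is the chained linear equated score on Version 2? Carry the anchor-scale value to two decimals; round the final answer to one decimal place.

Version 1 → anchor (Population P): v = (4.6/10.8)(48 − 55.1) + 10.7 = 7.68
anchor → Version 2 (Population Q): y = (9.2/4.9)(7.68 − 11.8) + 57.0 = 49.3

49.3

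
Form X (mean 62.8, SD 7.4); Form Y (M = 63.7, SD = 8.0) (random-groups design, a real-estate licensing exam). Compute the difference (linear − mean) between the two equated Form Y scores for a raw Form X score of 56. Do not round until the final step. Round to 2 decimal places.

Mean-equated: 56 + (63.7 − 62.8) = 56.90
Linear-equated: (8.0/7.4)(56 − 62.8) + 63.7 = 56.349
Difference = 56.349 − 56.90 = -0.55

-0.55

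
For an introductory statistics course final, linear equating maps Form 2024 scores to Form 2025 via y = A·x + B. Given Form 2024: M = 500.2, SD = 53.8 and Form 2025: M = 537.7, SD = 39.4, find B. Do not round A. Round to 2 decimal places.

A = SD_Y / SD_X = 39.4 / 53.8 = 0.732342
B = M_Y − A·M_X = 537.7 − 0.732342 × 500.2 = 171.38

171.38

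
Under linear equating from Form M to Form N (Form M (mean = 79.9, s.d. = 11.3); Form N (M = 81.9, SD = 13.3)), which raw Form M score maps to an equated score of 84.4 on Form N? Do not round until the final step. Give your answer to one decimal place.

Invert y = (SD_Y/SD_X)(x − M_X) + M_Y:
x = (SD_X/SD_Y)(y − M_Y) + M_X = (11.3/13.3)(84.4 − 81.9) + 79.9
x = 0.849624 × 2.500 + 79.9 = 82.0

82.0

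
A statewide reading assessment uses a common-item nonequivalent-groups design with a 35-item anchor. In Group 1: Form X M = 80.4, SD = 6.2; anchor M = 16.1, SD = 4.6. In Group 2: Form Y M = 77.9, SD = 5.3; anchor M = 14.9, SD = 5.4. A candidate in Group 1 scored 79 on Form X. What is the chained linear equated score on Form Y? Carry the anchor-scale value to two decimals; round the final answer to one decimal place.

78.1

Form X → anchor (Group 1): v = (4.6/6.2)(79 − 80.4) + 16.1 = 15.06
anchor → Form Y (Group 2): y = (5.3/5.4)(15.06 − 14.9) + 77.9 = 78.1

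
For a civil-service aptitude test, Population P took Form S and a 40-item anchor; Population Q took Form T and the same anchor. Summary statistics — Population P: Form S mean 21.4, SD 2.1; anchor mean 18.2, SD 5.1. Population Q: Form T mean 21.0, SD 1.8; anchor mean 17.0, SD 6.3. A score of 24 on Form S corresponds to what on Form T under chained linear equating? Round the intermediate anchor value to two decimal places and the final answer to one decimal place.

23.1

Form S → anchor (Population P): v = (5.1/2.1)(24 − 21.4) + 18.2 = 24.51
anchor → Form T (Population Q): y = (1.8/6.3)(24.51 − 17.0) + 21.0 = 23.1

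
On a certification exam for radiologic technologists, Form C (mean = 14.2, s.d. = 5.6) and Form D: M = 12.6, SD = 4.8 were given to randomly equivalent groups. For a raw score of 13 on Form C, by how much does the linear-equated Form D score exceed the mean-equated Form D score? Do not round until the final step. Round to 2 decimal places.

0.17

Mean-equated: 13 + (12.6 − 14.2) = 11.40
Linear-equated: (4.8/5.6)(13 − 14.2) + 12.6 = 11.571
Difference = 11.571 − 11.40 = 0.17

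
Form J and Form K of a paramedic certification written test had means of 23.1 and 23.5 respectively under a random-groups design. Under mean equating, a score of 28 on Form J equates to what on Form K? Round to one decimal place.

28.4

Mean equating: y = x + (M_Y − M_X) = 28 + (23.5 − 23.1) = 28.4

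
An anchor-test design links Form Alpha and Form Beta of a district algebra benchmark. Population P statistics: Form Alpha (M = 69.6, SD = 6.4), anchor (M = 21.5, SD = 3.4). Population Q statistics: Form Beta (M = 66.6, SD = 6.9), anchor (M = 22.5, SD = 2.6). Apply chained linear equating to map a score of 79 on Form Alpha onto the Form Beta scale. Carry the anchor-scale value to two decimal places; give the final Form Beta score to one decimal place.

Form Alpha → anchor (Population P): v = (3.4/6.4)(79 − 69.6) + 21.5 = 26.49
anchor → Form Beta (Population Q): y = (6.9/2.6)(26.49 − 22.5) + 66.6 = 77.2

77.2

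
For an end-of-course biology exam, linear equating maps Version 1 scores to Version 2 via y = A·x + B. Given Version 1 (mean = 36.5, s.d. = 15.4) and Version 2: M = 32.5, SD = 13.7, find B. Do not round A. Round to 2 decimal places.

0.03

A = SD_Y / SD_X = 13.7 / 15.4 = 0.889610
B = M_Y − A·M_X = 32.5 − 0.889610 × 36.5 = 0.03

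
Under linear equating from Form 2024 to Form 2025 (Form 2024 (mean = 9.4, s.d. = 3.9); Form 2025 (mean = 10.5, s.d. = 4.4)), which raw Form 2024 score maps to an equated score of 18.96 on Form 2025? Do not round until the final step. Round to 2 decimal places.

Invert y = (SD_Y/SD_X)(x − M_X) + M_Y:
x = (SD_X/SD_Y)(y − M_Y) + M_X = (3.9/4.4)(18.96 − 10.5) + 9.4
x = 0.886364 × 8.460 + 9.4 = 16.90

16.90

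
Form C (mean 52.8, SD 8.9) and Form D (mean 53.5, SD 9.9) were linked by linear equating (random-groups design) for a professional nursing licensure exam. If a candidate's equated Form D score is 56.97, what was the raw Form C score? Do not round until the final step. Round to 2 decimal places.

Invert y = (SD_Y/SD_X)(x − M_X) + M_Y:
x = (SD_X/SD_Y)(y − M_Y) + M_X = (8.9/9.9)(56.97 − 53.5) + 52.8
x = 0.898990 × 3.470 + 52.8 = 55.92

55.92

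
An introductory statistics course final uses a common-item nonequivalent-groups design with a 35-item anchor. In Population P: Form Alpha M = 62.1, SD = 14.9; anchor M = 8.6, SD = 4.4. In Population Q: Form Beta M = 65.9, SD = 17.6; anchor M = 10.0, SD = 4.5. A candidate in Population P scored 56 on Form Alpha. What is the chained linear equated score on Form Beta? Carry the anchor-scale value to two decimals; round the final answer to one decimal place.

53.4

Form Alpha → anchor (Population P): v = (4.4/14.9)(56 − 62.1) + 8.6 = 6.80
anchor → Form Beta (Population Q): y = (17.6/4.5)(6.80 − 10.0) + 65.9 = 53.4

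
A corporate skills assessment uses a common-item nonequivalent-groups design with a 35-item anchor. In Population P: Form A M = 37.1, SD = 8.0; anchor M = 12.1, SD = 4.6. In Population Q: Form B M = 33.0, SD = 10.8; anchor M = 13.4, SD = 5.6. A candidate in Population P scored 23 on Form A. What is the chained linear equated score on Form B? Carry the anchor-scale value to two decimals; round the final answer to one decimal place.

Form A → anchor (Population P): v = (4.6/8.0)(23 − 37.1) + 12.1 = 3.99
anchor → Form B (Population Q): y = (10.8/5.6)(3.99 − 13.4) + 33.0 = 14.9

14.9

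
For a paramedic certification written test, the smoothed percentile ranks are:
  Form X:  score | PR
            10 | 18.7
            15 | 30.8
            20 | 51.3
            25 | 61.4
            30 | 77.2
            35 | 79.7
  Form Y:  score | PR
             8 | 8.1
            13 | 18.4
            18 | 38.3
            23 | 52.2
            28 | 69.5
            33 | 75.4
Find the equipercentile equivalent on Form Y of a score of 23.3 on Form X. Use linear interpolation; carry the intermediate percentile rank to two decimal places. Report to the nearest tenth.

PR of 23.3 on Form X: 51.3 + (23.3 − 20)/(25 − 20) × (61.4 − 51.3) = 57.97
On Form Y, PR 57.97 falls between score 23 (PR 52.2) and 28 (PR 69.5).
Interpolate: 23 + (57.97 − 52.2)/(69.5 − 52.2) × (28 − 23) = 24.7

24.7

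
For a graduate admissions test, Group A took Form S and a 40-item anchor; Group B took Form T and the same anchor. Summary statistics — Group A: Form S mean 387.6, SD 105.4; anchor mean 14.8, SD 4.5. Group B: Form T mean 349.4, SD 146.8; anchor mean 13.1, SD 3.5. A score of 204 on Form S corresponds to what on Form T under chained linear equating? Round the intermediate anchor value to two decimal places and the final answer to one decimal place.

Form S → anchor (Group A): v = (4.5/105.4)(204 − 387.6) + 14.8 = 6.96
anchor → Form T (Group B): y = (146.8/3.5)(6.96 − 13.1) + 349.4 = 91.9

91.9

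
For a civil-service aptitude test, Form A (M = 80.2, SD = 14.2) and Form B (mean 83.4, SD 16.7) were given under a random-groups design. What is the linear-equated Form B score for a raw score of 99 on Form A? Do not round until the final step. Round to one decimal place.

Linear equating: y = (SD_Y/SD_X)(x − M_X) + M_Y
y = (16.7/14.2)(99 − 80.2) + 83.4
y = 1.176056 × 18.8 + 83.4 = 22.1099 + 83.4 = 105.5

105.5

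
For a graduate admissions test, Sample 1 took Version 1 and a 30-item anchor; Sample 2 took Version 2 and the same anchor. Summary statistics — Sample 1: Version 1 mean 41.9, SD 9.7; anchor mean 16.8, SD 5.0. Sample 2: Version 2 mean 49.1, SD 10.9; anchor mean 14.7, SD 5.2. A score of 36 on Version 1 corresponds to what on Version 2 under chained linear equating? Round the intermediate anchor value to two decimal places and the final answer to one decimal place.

Version 1 → anchor (Sample 1): v = (5.0/9.7)(36 − 41.9) + 16.8 = 13.76
anchor → Version 2 (Sample 2): y = (10.9/5.2)(13.76 − 14.7) + 49.1 = 47.1

47.1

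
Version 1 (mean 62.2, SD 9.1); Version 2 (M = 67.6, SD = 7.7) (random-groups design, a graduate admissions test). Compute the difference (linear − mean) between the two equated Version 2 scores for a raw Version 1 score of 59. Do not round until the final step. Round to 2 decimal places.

0.49

Mean-equated: 59 + (67.6 − 62.2) = 64.40
Linear-equated: (7.7/9.1)(59 − 62.2) + 67.6 = 64.892
Difference = 64.892 − 64.40 = 0.49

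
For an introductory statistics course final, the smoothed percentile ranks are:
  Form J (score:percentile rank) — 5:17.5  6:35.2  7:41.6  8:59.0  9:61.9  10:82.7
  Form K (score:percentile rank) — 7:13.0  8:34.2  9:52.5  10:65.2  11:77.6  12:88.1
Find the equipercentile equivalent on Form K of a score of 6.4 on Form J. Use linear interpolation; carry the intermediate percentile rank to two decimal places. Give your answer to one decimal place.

8.2

PR of 6.4 on Form J: 35.2 + (6.4 − 6)/(7 − 6) × (41.6 − 35.2) = 37.76
On Form K, PR 37.76 falls between score 8 (PR 34.2) and 9 (PR 52.5).
Interpolate: 8 + (37.76 − 34.2)/(52.5 − 34.2) × (9 − 8) = 8.2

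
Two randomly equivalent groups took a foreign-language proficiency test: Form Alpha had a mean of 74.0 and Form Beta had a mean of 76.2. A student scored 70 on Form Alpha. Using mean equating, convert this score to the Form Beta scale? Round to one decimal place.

72.2

Mean equating: y = x + (M_Y − M_X) = 70 + (76.2 − 74.0) = 72.2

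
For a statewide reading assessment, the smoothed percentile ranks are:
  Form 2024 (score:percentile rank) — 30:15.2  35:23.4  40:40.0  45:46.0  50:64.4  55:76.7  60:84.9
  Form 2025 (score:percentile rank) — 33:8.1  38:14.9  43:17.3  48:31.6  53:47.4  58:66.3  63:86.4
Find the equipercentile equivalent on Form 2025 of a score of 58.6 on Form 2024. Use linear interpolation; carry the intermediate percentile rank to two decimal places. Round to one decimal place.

PR of 58.6 on Form 2024: 76.7 + (58.6 − 55)/(60 − 55) × (84.9 − 76.7) = 82.60
On Form 2025, PR 82.60 falls between score 58 (PR 66.3) and 63 (PR 86.4).
Interpolate: 58 + (82.60 − 66.3)/(86.4 − 66.3) × (63 − 58) = 62.1

62.1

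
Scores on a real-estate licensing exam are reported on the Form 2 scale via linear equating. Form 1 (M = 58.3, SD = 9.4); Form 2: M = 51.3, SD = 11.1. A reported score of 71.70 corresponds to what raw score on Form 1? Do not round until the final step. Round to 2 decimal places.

Invert y = (SD_Y/SD_X)(x − M_X) + M_Y:
x = (SD_X/SD_Y)(y − M_Y) + M_X = (9.4/11.1)(71.70 − 51.3) + 58.3
x = 0.846847 × 20.400 + 58.3 = 75.58

75.58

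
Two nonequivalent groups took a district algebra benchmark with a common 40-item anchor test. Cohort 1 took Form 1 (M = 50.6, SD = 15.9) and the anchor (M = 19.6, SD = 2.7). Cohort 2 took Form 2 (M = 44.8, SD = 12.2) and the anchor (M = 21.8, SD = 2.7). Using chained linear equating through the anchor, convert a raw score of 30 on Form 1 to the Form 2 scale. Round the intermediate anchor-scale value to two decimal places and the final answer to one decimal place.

19.0

Form 1 → anchor (Cohort 1): v = (2.7/15.9)(30 − 50.6) + 19.6 = 16.10
anchor → Form 2 (Cohort 2): y = (12.2/2.7)(16.10 − 21.8) + 44.8 = 19.0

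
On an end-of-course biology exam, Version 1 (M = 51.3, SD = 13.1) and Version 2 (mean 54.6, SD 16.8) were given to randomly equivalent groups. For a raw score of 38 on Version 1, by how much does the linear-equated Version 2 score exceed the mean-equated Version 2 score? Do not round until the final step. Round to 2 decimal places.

Mean-equated: 38 + (54.6 − 51.3) = 41.30
Linear-equated: (16.8/13.1)(38 − 51.3) + 54.6 = 37.544
Difference = 37.544 − 41.30 = -3.76

-3.76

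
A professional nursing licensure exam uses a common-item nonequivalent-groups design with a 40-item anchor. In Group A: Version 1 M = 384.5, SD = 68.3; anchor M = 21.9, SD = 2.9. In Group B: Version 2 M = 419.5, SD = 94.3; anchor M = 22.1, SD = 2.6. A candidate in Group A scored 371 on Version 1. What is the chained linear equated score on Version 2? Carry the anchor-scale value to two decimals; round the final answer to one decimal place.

Version 1 → anchor (Group A): v = (2.9/68.3)(371 − 384.5) + 21.9 = 21.33
anchor → Version 2 (Group B): y = (94.3/2.6)(21.33 − 22.1) + 419.5 = 391.6

391.6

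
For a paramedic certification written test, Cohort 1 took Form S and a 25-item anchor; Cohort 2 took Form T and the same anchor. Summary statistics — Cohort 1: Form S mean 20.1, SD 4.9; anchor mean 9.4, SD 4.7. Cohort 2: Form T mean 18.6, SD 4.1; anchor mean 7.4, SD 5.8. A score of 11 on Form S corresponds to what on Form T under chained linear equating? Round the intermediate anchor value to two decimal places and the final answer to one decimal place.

Form S → anchor (Cohort 1): v = (4.7/4.9)(11 − 20.1) + 9.4 = 0.67
anchor → Form T (Cohort 2): y = (4.1/5.8)(0.67 − 7.4) + 18.6 = 13.8

13.8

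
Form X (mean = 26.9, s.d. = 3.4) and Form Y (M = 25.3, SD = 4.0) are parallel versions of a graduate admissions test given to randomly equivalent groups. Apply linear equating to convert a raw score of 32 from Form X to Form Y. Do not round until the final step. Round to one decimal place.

31.3

Linear equating: y = (SD_Y/SD_X)(x − M_X) + M_Y
y = (4.0/3.4)(32 − 26.9) + 25.3
y = 1.176471 × 5.1 + 25.3 = 6.0000 + 25.3 = 31.3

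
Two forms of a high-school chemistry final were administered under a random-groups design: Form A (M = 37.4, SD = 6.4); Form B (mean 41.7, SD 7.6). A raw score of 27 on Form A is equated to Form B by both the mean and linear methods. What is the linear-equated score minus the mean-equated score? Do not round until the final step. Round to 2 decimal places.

Mean-equated: 27 + (41.7 − 37.4) = 31.30
Linear-equated: (7.6/6.4)(27 − 37.4) + 41.7 = 29.350
Difference = 29.350 − 31.30 = -1.95

-1.95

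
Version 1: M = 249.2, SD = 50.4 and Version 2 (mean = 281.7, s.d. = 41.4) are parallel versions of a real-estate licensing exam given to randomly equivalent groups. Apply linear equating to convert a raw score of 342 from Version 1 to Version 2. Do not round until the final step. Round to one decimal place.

357.9

Linear equating: y = (SD_Y/SD_X)(x − M_X) + M_Y
y = (41.4/50.4)(342 − 249.2) + 281.7
y = 0.821429 × 92.8 + 281.7 = 76.2286 + 281.7 = 357.9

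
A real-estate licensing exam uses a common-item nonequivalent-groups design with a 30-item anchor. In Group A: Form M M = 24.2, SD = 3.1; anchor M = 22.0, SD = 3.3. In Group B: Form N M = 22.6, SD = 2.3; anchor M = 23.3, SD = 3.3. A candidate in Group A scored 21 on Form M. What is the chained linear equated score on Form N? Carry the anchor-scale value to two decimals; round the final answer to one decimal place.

19.3

Form M → anchor (Group A): v = (3.3/3.1)(21 − 24.2) + 22.0 = 18.59
anchor → Form N (Group B): y = (2.3/3.3)(18.59 − 23.3) + 22.6 = 19.3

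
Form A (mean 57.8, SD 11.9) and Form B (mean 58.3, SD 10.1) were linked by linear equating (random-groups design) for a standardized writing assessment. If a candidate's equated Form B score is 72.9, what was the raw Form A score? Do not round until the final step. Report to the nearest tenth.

75.0

Invert y = (SD_Y/SD_X)(x − M_X) + M_Y:
x = (SD_X/SD_Y)(y − M_Y) + M_X = (11.9/10.1)(72.9 − 58.3) + 57.8
x = 1.178218 × 14.600 + 57.8 = 75.0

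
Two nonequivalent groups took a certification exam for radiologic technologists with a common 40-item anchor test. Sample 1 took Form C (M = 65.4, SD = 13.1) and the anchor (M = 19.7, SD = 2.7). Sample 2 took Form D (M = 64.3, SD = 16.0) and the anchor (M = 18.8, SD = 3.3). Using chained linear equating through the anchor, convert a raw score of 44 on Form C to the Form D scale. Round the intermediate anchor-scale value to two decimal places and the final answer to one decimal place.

47.3

Form C → anchor (Sample 1): v = (2.7/13.1)(44 − 65.4) + 19.7 = 15.29
anchor → Form D (Sample 2): y = (16.0/3.3)(15.29 − 18.8) + 64.3 = 47.3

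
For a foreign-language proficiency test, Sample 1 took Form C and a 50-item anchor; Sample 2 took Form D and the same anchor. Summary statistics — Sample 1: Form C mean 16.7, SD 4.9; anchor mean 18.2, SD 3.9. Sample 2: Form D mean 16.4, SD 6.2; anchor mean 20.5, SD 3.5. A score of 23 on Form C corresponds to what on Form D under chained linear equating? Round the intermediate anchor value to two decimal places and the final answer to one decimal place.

21.2

Form C → anchor (Sample 1): v = (3.9/4.9)(23 − 16.7) + 18.2 = 23.21
anchor → Form D (Sample 2): y = (6.2/3.5)(23.21 − 20.5) + 16.4 = 21.2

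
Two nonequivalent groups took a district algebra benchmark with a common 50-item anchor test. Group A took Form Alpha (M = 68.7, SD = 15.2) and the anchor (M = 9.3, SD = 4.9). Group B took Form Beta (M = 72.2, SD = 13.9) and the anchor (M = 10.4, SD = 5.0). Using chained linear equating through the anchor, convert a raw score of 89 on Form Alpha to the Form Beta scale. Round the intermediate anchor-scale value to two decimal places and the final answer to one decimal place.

87.3

Form Alpha → anchor (Group A): v = (4.9/15.2)(89 − 68.7) + 9.3 = 15.84
anchor → Form Beta (Group B): y = (13.9/5.0)(15.84 − 10.4) + 72.2 = 87.3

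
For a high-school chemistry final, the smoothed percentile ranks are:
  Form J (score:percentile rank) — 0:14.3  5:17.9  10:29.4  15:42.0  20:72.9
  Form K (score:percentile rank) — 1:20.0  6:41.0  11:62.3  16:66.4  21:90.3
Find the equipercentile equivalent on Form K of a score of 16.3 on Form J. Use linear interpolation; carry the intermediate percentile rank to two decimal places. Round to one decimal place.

PR of 16.3 on Form J: 42.0 + (16.3 − 15)/(20 − 15) × (72.9 − 42.0) = 50.03
On Form K, PR 50.03 falls between score 6 (PR 41.0) and 11 (PR 62.3).
Interpolate: 6 + (50.03 − 41.0)/(62.3 − 41.0) × (11 − 6) = 8.1

8.1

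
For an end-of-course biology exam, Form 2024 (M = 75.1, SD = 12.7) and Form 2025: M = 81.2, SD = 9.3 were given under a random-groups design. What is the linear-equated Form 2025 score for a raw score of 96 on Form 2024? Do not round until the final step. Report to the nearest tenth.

Linear equating: y = (SD_Y/SD_X)(x − M_X) + M_Y
y = (9.3/12.7)(96 − 75.1) + 81.2
y = 0.732283 × 20.9 + 81.2 = 15.3047 + 81.2 = 96.5

96.5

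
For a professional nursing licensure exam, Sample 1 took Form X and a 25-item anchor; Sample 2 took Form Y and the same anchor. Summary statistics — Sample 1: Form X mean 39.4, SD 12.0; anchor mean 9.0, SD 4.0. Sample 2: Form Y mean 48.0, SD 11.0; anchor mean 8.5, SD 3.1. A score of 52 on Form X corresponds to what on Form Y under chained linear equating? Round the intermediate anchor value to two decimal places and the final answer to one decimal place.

Form X → anchor (Sample 1): v = (4.0/12.0)(52 − 39.4) + 9.0 = 13.20
anchor → Form Y (Sample 2): y = (11.0/3.1)(13.20 − 8.5) + 48.0 = 64.7

64.7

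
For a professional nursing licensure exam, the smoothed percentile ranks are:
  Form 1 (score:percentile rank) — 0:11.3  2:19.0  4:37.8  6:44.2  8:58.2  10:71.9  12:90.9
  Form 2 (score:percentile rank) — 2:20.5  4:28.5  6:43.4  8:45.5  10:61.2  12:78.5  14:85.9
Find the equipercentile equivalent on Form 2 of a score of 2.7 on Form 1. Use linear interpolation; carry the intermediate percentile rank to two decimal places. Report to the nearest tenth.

3.3

PR of 2.7 on Form 1: 19.0 + (2.7 − 2)/(4 − 2) × (37.8 − 19.0) = 25.58
On Form 2, PR 25.58 falls between score 2 (PR 20.5) and 4 (PR 28.5).
Interpolate: 2 + (25.58 − 20.5)/(28.5 − 20.5) × (4 − 2) = 3.3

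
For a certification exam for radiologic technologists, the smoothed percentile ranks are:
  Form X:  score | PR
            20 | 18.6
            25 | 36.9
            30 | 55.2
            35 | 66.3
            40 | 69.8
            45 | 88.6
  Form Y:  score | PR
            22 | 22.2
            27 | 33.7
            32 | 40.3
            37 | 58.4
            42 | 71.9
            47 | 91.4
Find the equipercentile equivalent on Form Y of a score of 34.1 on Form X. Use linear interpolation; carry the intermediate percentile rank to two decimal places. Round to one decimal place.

PR of 34.1 on Form X: 55.2 + (34.1 − 30)/(35 − 30) × (66.3 − 55.2) = 64.30
On Form Y, PR 64.30 falls between score 37 (PR 58.4) and 42 (PR 71.9).
Interpolate: 37 + (64.30 − 58.4)/(71.9 − 58.4) × (42 − 37) = 39.2

39.2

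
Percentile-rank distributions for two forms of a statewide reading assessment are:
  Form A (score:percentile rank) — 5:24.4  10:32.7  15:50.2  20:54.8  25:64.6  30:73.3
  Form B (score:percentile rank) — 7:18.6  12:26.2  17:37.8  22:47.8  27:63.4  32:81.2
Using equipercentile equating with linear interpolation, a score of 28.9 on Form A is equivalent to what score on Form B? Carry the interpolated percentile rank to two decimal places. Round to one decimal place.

29.2

PR of 28.9 on Form A: 64.6 + (28.9 − 25)/(30 − 25) × (73.3 − 64.6) = 71.39
On Form B, PR 71.39 falls between score 27 (PR 63.4) and 32 (PR 81.2).
Interpolate: 27 + (71.39 − 63.4)/(81.2 − 63.4) × (32 − 27) = 29.2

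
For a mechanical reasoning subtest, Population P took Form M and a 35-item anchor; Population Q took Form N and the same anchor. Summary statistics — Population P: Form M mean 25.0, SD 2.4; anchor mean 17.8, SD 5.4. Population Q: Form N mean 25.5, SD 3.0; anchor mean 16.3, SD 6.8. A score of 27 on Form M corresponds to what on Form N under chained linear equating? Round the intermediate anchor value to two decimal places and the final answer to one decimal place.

Form M → anchor (Population P): v = (5.4/2.4)(27 − 25.0) + 17.8 = 22.30
anchor → Form N (Population Q): y = (3.0/6.8)(22.30 − 16.3) + 25.5 = 28.1

28.1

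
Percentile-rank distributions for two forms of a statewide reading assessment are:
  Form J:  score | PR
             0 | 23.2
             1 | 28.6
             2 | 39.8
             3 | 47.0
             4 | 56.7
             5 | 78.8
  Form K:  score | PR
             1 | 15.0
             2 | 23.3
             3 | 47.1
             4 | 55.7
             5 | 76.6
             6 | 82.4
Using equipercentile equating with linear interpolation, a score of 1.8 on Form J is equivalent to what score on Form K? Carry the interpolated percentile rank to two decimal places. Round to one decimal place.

2.6

PR of 1.8 on Form J: 28.6 + (1.8 − 1)/(2 − 1) × (39.8 − 28.6) = 37.56
On Form K, PR 37.56 falls between score 2 (PR 23.3) and 3 (PR 47.1).
Interpolate: 2 + (37.56 − 23.3)/(47.1 − 23.3) × (3 − 2) = 2.6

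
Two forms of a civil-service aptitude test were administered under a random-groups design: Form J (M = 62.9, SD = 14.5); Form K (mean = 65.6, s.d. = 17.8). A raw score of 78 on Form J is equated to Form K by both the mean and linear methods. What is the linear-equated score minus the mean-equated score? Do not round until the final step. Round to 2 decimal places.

Mean-equated: 78 + (65.6 − 62.9) = 80.70
Linear-equated: (17.8/14.5)(78 − 62.9) + 65.6 = 84.137
Difference = 84.137 − 80.70 = 3.44

3.44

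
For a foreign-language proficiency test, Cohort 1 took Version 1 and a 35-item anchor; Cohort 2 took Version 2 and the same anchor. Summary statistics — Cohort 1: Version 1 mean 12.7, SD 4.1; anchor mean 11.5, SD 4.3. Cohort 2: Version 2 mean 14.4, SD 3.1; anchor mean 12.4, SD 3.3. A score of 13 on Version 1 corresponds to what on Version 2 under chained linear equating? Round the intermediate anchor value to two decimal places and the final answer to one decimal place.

13.8

Version 1 → anchor (Cohort 1): v = (4.3/4.1)(13 − 12.7) + 11.5 = 11.81
anchor → Version 2 (Cohort 2): y = (3.1/3.3)(11.81 − 12.4) + 14.4 = 13.8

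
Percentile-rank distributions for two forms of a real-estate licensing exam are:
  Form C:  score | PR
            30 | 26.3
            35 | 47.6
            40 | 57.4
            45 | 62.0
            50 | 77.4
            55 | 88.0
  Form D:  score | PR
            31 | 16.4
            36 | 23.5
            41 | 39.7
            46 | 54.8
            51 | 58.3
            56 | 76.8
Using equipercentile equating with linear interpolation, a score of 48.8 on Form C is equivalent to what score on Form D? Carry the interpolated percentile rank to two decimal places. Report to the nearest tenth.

55.2

PR of 48.8 on Form C: 62.0 + (48.8 − 45)/(50 − 45) × (77.4 − 62.0) = 73.70
On Form D, PR 73.70 falls between score 51 (PR 58.3) and 56 (PR 76.8).
Interpolate: 51 + (73.70 − 58.3)/(76.8 − 58.3) × (56 − 51) = 55.2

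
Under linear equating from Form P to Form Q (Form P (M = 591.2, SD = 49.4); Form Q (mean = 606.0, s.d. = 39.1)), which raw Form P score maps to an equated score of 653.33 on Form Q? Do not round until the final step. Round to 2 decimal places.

Invert y = (SD_Y/SD_X)(x − M_X) + M_Y:
x = (SD_X/SD_Y)(y − M_Y) + M_X = (49.4/39.1)(653.33 − 606.0) + 591.2
x = 1.263427 × 47.330 + 591.2 = 651.00

651.00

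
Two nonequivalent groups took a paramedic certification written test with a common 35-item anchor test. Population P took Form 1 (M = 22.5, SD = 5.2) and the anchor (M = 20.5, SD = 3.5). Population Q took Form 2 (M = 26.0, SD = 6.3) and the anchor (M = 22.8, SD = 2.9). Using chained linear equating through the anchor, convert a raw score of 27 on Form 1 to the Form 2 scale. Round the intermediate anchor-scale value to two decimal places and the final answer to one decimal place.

Form 1 → anchor (Population P): v = (3.5/5.2)(27 − 22.5) + 20.5 = 23.53
anchor → Form 2 (Population Q): y = (6.3/2.9)(23.53 − 22.8) + 26.0 = 27.6

27.6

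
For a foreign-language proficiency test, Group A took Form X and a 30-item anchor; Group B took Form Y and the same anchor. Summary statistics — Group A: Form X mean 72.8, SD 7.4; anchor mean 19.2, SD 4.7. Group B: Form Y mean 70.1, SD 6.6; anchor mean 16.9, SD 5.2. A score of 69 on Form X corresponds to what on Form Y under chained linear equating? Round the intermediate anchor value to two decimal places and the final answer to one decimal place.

70.0

Form X → anchor (Group A): v = (4.7/7.4)(69 − 72.8) + 19.2 = 16.79
anchor → Form Y (Group B): y = (6.6/5.2)(16.79 − 16.9) + 70.1 = 70.0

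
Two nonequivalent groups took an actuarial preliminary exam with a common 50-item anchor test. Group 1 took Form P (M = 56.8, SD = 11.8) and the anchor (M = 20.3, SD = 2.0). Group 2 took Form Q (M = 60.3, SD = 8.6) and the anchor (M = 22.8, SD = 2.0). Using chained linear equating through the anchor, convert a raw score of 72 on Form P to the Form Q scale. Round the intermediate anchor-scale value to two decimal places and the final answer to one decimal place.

60.6

Form P → anchor (Group 1): v = (2.0/11.8)(72 − 56.8) + 20.3 = 22.88
anchor → Form Q (Group 2): y = (8.6/2.0)(22.88 − 22.8) + 60.3 = 60.6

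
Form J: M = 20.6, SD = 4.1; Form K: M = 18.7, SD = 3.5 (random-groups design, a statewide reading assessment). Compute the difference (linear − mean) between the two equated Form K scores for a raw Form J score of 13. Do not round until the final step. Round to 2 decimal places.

Mean-equated: 13 + (18.7 − 20.6) = 11.10
Linear-equated: (3.5/4.1)(13 − 20.6) + 18.7 = 12.212
Difference = 12.212 − 11.10 = 1.11

1.11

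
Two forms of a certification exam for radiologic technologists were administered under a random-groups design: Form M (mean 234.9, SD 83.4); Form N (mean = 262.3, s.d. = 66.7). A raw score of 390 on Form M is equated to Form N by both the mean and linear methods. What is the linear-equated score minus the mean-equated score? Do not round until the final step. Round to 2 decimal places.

-31.06

Mean-equated: 390 + (262.3 − 234.9) = 417.40
Linear-equated: (66.7/83.4)(390 − 234.9) + 262.3 = 386.343
Difference = 386.343 − 417.40 = -31.06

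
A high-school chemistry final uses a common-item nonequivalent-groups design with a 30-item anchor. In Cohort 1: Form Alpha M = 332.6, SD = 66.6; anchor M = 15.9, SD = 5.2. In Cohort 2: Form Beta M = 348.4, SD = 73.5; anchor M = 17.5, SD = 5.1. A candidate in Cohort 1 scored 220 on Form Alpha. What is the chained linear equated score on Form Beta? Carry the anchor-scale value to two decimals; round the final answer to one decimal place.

198.7

Form Alpha → anchor (Cohort 1): v = (5.2/66.6)(220 − 332.6) + 15.9 = 7.11
anchor → Form Beta (Cohort 2): y = (73.5/5.1)(7.11 − 17.5) + 348.4 = 198.7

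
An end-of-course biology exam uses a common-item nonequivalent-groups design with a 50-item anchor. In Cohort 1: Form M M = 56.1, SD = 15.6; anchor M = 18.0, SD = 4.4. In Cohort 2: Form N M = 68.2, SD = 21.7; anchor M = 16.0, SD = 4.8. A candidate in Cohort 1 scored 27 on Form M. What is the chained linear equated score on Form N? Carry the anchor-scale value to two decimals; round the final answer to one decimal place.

40.1

Form M → anchor (Cohort 1): v = (4.4/15.6)(27 − 56.1) + 18.0 = 9.79
anchor → Form N (Cohort 2): y = (21.7/4.8)(9.79 − 16.0) + 68.2 = 40.1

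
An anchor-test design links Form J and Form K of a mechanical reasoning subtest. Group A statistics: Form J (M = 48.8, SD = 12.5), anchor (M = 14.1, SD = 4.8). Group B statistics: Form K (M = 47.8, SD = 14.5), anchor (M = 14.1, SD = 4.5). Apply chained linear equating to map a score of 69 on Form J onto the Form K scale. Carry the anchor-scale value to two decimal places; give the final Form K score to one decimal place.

Form J → anchor (Group A): v = (4.8/12.5)(69 − 48.8) + 14.1 = 21.86
anchor → Form K (Group B): y = (14.5/4.5)(21.86 − 14.1) + 47.8 = 72.8

72.8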